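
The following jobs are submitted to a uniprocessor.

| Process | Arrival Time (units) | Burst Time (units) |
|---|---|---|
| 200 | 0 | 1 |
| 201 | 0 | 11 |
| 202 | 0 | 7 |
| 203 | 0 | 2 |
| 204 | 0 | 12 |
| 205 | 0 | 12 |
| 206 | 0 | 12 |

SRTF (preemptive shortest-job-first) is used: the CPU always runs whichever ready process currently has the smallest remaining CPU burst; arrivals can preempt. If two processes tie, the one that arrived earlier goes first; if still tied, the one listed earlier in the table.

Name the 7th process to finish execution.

206

Gantt: | 200 0-1 | 203 1-3 | 202 3-10 | 201 10-21 | 204 21-33 | 205 33-45 | 206 45-57 |
Completion: 200=1  201=21  202=10  203=3  204=33  205=45  206=57
Turnaround (C−A): 200=1  201=21  202=10  203=3  204=33  205=45  206=57
Finish order: 200 → 203 → 202 → 201 → 204 → 205 → 206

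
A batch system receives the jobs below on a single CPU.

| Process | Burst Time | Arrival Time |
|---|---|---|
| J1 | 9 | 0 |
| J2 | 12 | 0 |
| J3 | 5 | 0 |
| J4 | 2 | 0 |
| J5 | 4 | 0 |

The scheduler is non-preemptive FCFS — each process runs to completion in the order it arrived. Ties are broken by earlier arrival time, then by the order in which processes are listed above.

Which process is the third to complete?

J3

Schedule: | J1 0-9 | J2 9-21 | J3 21-26 | J4 26-28 | J5 28-32 |
Completion: J1=9  J2=21  J3=26  J4=28  J5=32
Turnaround (C−A): J1=9  J2=21  J3=26  J4=28  J5=32
Finish order: J1 → J2 → J3 → J4 → J5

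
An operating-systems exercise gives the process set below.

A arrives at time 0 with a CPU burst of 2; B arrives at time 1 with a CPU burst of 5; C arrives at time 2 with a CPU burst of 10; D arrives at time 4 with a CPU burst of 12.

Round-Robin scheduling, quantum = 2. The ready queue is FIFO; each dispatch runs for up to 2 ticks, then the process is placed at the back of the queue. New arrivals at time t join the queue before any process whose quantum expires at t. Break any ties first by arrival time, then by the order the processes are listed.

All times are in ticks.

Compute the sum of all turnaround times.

64

Schedule: | A 0-2 | B 2-4 | C 4-6 | D 6-8 | B 8-10 | C 10-12 | D 12-14 | B 14-15 | C 15-17 | D 17-19 | C 19-21 | D 21-23 | C 23-25 | D 25-29 |
Completion: A=2  B=15  C=25  D=29
Turnaround (C−A): A=2  B=14  C=23  D=25
Turnaround = completion − arrival: A=2, B=14, C=23, D=25
Total turnaround = 2 + 14 + 23 + 25 = 64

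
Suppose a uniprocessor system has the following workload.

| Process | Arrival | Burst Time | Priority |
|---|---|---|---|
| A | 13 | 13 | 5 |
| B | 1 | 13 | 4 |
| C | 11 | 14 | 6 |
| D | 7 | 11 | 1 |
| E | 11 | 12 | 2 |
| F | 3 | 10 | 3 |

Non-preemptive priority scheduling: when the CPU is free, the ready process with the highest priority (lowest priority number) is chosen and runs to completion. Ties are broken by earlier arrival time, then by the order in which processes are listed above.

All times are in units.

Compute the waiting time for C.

49

Gantt: | idle 0-1 | B 1-14 | D 14-25 | E 25-37 | F 37-47 | A 47-60 | C 60-74 |
Completion: A=60  B=14  C=74  D=25  E=37  F=47
Turnaround (C−A): A=47  B=13  C=63  D=18  E=26  F=44
Waiting(C) = turnaround − burst = 63 − 14 = 49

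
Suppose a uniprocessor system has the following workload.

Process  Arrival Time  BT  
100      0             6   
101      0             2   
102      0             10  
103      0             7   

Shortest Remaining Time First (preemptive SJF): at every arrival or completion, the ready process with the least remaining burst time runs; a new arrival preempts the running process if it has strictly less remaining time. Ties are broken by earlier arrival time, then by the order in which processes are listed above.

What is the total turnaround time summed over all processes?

Timeline: | 101 0-2 | 100 2-8 | 103 8-15 | 102 15-25 |
Completion: 100=8  101=2  102=25  103=15
Turnaround (C−A): 100=8  101=2  102=25  103=15
Turnaround = completion − arrival: 100=8, 101=2, 102=25, 103=15
Total turnaround = 8 + 2 + 25 + 15 = 50

50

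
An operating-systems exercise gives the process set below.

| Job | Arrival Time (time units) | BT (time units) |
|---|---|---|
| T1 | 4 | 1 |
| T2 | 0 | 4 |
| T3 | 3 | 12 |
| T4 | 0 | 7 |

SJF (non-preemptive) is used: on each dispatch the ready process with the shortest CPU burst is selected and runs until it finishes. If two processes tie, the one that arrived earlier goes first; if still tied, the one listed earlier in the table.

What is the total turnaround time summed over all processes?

Timeline: | T2 0-4 | T1 4-5 | T4 5-12 | T3 12-24 |
Completion: T1=5  T2=4  T3=24  T4=12
Turnaround (C−A): T1=1  T2=4  T3=21  T4=12
Turnaround = completion − arrival: T1=1, T2=4, T3=21, T4=12
Total turnaround = 1 + 4 + 21 + 12 = 38

38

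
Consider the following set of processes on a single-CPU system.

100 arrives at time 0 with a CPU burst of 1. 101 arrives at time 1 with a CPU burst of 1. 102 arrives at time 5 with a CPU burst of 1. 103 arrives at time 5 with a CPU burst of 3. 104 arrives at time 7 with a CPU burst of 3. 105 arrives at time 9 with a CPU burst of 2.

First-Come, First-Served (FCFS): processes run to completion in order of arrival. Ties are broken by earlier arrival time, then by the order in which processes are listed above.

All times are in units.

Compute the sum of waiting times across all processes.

6

Timeline: | 100 0-1 | 101 1-2 | idle 2-5 | 102 5-6 | 103 6-9 | 104 9-12 | 105 12-14 |
Completion: 100=1  101=2  102=6  103=9  104=12  105=14
Turnaround (C−A): 100=1  101=1  102=1  103=4  104=5  105=5
Waiting = turnaround − burst: 100=0, 101=0, 102=0, 103=1, 104=2, 105=3
Total waiting = 0 + 0 + 0 + 1 + 2 + 3 = 6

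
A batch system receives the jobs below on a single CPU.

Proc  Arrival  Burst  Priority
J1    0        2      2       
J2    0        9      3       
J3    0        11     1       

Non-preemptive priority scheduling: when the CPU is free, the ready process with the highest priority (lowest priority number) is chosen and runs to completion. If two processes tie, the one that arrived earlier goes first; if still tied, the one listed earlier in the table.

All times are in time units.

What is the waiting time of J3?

Schedule: | J3 0-11 | J1 11-13 | J2 13-22 |
Completion: J1=13  J2=22  J3=11
Turnaround (C−A): J1=13  J2=22  J3=11
Waiting(J3) = turnaround − burst = 11 − 11 = 0

0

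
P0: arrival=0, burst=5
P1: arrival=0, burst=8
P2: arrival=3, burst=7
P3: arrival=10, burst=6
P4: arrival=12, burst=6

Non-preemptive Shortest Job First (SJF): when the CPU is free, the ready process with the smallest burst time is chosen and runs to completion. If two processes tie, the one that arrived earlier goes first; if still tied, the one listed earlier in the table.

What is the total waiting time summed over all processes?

Gantt: | P0 0-5 | P2 5-12 | P3 12-18 | P4 18-24 | P1 24-32 |
Completion: P0=5  P1=32  P2=12  P3=18  P4=24
Turnaround (C−A): P0=5  P1=32  P2=9  P3=8  P4=12
Waiting = turnaround − burst: P0=0, P1=24, P2=2, P3=2, P4=6
Total waiting = 0 + 24 + 2 + 2 + 6 = 34

34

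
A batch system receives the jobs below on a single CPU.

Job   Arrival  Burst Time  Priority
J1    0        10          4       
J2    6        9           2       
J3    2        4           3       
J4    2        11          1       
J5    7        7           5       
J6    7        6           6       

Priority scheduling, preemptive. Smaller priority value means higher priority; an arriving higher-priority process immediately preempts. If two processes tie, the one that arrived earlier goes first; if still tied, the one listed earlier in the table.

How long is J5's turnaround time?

34

Schedule: | J1 0-2 | J4 2-13 | J2 13-22 | J3 22-26 | J1 26-34 | J5 34-41 | J6 41-47 |
Completion: J1=34  J2=22  J3=26  J4=13  J5=41  J6=47
Turnaround (C−A): J1=34  J2=16  J3=24  J4=11  J5=34  J6=40
Turnaround(J5) = completion − arrival = 41 − 7 = 34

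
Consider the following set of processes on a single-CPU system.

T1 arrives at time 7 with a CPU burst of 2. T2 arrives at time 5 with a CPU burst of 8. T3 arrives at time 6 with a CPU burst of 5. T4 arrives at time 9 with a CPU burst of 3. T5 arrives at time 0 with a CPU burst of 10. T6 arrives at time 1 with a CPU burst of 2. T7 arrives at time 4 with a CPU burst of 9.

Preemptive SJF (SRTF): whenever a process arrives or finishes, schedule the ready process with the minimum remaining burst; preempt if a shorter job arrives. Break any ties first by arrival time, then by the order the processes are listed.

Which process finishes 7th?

Timeline: | T5 0-1 | T6 1-3 | T5 3-6 | T3 6-7 | T1 7-9 | T4 9-12 | T3 12-16 | T5 16-22 | T2 22-30 | T7 30-39 |
Completion: T1=9  T2=30  T3=16  T4=12  T5=22  T6=3  T7=39
Finish order: T6 → T1 → T4 → T3 → T5 → T2 → T7

T7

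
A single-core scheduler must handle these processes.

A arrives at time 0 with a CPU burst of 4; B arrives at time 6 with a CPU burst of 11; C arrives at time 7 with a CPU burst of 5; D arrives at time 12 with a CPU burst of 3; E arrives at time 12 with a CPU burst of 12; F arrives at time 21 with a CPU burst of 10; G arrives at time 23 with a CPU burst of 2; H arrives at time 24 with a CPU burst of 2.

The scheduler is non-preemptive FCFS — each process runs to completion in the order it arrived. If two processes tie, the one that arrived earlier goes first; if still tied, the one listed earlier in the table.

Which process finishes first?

A

Timeline: | A 0-4 | idle 4-6 | B 6-17 | C 17-22 | D 22-25 | E 25-37 | F 37-47 | G 47-49 | H 49-51 |
Completion: A=4  B=17  C=22  D=25  E=37  F=47  G=49  H=51
Finish order: A → B → C → D → E → F → G → H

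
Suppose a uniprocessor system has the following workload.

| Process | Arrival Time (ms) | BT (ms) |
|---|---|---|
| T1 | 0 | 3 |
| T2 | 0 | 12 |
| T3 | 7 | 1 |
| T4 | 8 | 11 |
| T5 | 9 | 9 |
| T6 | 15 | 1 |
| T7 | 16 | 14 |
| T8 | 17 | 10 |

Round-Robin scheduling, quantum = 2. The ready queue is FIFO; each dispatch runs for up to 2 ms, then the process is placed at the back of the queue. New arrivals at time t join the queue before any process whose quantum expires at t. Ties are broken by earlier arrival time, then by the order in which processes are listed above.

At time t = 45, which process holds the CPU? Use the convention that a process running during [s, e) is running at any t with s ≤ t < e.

Gantt: | T1 0-2 | T2 2-4 | T1 4-5 | T2 5-7 | T3 7-8 | T2 8-10 | T4 10-12 | T5 12-14 | T2 14-16 | T4 16-18 | T5 18-20 | T6 20-21 | T7 21-23 | T2 23-25 | T8 25-27 | T4 27-29 | T5 29-31 | T7 31-33 | T2 33-35 | T8 35-37 | T4 37-39 | T5 39-41 | T7 41-43 | T8 43-45 | T4 45-47 | T5 47-48 | T7 48-50 | T8 50-52 | T4 52-53 | T7 53-55 | T8 55-57 | T7 57-61 |
Completion: T1=5  T2=35  T3=8  T4=53  T5=48  T6=21  T7=61  T8=57

T4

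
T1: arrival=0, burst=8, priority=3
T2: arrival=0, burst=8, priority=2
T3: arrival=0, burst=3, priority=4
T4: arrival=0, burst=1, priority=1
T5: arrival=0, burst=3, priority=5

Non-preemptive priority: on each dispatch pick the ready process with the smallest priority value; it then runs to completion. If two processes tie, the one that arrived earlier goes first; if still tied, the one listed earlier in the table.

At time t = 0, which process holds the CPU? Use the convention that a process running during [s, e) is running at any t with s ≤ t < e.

T4

Timeline: | T4 0-1 | T2 1-9 | T1 9-17 | T3 17-20 | T5 20-23 |
Completion: T1=17  T2=9  T3=20  T4=1  T5=23
Turnaround (C−A): T1=17  T2=9  T3=20  T4=1  T5=23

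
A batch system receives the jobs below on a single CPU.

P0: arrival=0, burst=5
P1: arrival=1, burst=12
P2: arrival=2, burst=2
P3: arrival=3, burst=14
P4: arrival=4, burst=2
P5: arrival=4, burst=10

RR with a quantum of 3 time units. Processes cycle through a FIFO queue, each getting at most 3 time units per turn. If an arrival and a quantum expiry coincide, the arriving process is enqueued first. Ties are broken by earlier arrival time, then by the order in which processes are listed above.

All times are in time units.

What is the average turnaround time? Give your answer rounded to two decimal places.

24.83

Schedule: | P0 0-3 | P1 3-6 | P2 6-8 | P3 8-11 | P0 11-13 | P4 13-15 | P5 15-18 | P1 18-21 | P3 21-24 | P5 24-27 | P1 27-30 | P3 30-33 | P5 33-36 | P1 36-39 | P3 39-42 | P5 42-43 | P3 43-45 |
Completion: P0=13  P1=39  P2=8  P3=45  P4=15  P5=43
Turnaround times: P0=13, P1=38, P2=6, P3=42, P4=11, P5=39
Average turnaround = (13+38+6+42+11+39) / 6 = 149/6 = 24.83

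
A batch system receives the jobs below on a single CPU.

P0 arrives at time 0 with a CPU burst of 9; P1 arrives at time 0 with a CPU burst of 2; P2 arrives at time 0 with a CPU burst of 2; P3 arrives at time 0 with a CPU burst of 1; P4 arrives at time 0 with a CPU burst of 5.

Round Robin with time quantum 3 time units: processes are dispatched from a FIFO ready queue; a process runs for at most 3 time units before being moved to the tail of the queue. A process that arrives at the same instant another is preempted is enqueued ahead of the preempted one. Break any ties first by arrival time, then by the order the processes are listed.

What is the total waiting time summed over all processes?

36

Gantt: | P0 0-3 | P1 3-5 | P2 5-7 | P3 7-8 | P4 8-11 | P0 11-14 | P4 14-16 | P0 16-19 |
Completion: P0=19  P1=5  P2=7  P3=8  P4=16
Turnaround (C−A): P0=19  P1=5  P2=7  P3=8  P4=16
Waiting = turnaround − burst: P0=10, P1=3, P2=5, P3=7, P4=11
Total waiting = 10 + 3 + 5 + 7 + 11 = 36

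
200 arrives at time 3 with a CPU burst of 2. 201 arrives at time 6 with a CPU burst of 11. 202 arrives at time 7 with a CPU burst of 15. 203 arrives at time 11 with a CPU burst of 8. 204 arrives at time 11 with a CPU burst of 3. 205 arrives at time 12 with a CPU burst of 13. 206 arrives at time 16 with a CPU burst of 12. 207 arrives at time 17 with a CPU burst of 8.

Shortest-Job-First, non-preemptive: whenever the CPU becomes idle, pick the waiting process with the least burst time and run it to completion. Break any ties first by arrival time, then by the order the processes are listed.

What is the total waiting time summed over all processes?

Gantt: | idle 0-3 | 200 3-5 | idle 5-6 | 201 6-17 | 204 17-20 | 203 20-28 | 207 28-36 | 206 36-48 | 205 48-61 | 202 61-76 |
Completion: 200=5  201=17  202=76  203=28  204=20  205=61  206=48  207=36
Waiting = turnaround − burst: 200=0, 201=0, 202=54, 203=9, 204=6, 205=36, 206=20, 207=11
Total waiting = 0 + 0 + 54 + 9 + 6 + 36 + 20 + 11 = 136

136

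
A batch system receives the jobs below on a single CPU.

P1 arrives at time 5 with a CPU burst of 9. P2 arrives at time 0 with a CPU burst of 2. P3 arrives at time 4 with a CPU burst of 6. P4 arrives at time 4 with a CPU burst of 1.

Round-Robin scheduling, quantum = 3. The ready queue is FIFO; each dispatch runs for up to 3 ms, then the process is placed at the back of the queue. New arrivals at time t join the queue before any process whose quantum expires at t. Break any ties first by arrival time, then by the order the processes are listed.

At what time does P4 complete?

8

Schedule: | P2 0-2 | idle 2-4 | P3 4-7 | P4 7-8 | P1 8-11 | P3 11-14 | P1 14-20 |
Completion: P1=20  P2=2  P3=14  P4=8
Turnaround (C−A): P1=15  P2=2  P3=10  P4=4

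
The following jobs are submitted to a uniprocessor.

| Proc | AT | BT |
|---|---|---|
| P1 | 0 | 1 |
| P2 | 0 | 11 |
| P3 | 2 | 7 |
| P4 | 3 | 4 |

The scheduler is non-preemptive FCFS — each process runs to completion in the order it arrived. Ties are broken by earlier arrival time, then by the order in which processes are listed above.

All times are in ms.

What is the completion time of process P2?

Timeline: | P1 0-1 | P2 1-12 | P3 12-19 | P4 19-23 |
Completion: P1=1  P2=12  P3=19  P4=23

12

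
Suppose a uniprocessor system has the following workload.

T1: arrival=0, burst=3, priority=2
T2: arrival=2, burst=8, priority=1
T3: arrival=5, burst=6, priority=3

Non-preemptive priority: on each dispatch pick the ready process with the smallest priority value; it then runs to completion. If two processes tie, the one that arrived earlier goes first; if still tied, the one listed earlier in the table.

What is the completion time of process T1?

Schedule: | T1 0-3 | T2 3-11 | T3 11-17 |
Completion: T1=3  T2=11  T3=17

3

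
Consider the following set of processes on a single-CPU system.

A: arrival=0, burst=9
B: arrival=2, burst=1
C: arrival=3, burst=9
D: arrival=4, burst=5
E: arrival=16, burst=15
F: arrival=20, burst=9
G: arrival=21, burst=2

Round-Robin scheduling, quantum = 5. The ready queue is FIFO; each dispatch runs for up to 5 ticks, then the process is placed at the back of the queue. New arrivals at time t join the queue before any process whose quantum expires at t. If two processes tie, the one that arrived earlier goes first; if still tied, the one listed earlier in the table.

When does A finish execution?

Gantt: | A 0-5 | B 5-6 | C 6-11 | D 11-16 | A 16-20 | C 20-24 | E 24-29 | F 29-34 | G 34-36 | E 36-41 | F 41-45 | E 45-50 |
Completion: A=20  B=6  C=24  D=16  E=50  F=45  G=36
Turnaround (C−A): A=20  B=4  C=21  D=12  E=34  F=25  G=15

20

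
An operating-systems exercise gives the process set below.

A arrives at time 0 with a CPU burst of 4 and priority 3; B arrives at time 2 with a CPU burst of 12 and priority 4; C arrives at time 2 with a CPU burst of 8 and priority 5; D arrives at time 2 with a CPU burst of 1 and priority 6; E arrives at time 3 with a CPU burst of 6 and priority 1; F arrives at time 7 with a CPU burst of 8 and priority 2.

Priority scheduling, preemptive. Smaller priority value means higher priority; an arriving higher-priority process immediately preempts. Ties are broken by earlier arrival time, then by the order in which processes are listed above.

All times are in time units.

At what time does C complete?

38

Gantt: | A 0-3 | E 3-9 | F 9-17 | A 17-18 | B 18-30 | C 30-38 | D 38-39 |
Completion: A=18  B=30  C=38  D=39  E=9  F=17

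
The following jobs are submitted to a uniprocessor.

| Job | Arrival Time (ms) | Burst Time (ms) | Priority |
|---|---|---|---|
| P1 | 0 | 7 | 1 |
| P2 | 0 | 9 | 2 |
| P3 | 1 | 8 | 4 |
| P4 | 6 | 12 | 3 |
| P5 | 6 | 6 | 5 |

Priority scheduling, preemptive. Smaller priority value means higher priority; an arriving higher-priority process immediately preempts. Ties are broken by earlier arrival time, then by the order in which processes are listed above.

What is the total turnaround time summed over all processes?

Gantt: | P1 0-7 | P2 7-16 | P4 16-28 | P3 28-36 | P5 36-42 |
Completion: P1=7  P2=16  P3=36  P4=28  P5=42
Turnaround (C−A): P1=7  P2=16  P3=35  P4=22  P5=36
Turnaround = completion − arrival: P1=7, P2=16, P3=35, P4=22, P5=36
Total turnaround = 7 + 16 + 35 + 22 + 36 = 116

116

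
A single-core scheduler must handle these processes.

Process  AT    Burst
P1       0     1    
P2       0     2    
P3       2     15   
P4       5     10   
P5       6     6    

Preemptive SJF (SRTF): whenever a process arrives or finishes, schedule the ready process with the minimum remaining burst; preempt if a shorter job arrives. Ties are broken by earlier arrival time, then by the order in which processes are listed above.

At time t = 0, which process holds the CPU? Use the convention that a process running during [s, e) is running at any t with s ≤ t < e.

Schedule: | P1 0-1 | P2 1-3 | P3 3-5 | P4 5-6 | P5 6-12 | P4 12-21 | P3 21-34 |
Completion: P1=1  P2=3  P3=34  P4=21  P5=12
Turnaround (C−A): P1=1  P2=3  P3=32  P4=16  P5=6

P1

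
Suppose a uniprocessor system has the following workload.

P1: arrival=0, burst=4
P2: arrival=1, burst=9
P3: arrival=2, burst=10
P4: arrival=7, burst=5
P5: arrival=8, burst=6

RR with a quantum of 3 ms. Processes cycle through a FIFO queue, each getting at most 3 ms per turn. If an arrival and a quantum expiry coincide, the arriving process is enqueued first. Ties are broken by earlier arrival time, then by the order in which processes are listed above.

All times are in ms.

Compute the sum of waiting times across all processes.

Timeline: | P1 0-3 | P2 3-6 | P3 6-9 | P1 9-10 | P2 10-13 | P4 13-16 | P5 16-19 | P3 19-22 | P2 22-25 | P4 25-27 | P5 27-30 | P3 30-34 |
Completion: P1=10  P2=25  P3=34  P4=27  P5=30
Turnaround (C−A): P1=10  P2=24  P3=32  P4=20  P5=22
Waiting = turnaround − burst: P1=6, P2=15, P3=22, P4=15, P5=16
Total waiting = 6 + 15 + 22 + 15 + 16 = 74

74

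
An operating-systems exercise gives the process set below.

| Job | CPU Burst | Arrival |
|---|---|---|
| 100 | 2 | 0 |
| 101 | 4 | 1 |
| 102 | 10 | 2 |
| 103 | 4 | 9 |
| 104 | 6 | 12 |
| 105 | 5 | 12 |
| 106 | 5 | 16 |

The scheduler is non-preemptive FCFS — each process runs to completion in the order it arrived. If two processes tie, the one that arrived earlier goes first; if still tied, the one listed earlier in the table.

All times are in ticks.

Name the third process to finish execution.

Timeline: | 100 0-2 | 101 2-6 | 102 6-16 | 103 16-20 | 104 20-26 | 105 26-31 | 106 31-36 |
Completion: 100=2  101=6  102=16  103=20  104=26  105=31  106=36
Finish order: 100 → 101 → 102 → 103 → 104 → 105 → 106

102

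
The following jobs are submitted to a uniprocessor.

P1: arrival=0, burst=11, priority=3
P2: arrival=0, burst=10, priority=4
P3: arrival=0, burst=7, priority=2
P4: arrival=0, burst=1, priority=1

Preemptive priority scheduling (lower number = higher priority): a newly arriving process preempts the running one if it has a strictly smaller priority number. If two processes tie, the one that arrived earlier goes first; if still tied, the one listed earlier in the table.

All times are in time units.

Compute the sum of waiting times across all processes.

28

Schedule: | P4 0-1 | P3 1-8 | P1 8-19 | P2 19-29 |
Completion: P1=19  P2=29  P3=8  P4=1
Waiting = turnaround − burst: P1=8, P2=19, P3=1, P4=0
Total waiting = 8 + 19 + 1 + 0 = 28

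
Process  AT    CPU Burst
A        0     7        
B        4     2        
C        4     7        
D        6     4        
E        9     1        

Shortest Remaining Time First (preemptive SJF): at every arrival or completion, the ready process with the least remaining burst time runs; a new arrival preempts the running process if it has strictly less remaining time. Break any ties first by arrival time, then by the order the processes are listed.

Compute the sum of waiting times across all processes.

16

Timeline: | A 0-4 | B 4-6 | A 6-9 | E 9-10 | D 10-14 | C 14-21 |
Completion: A=9  B=6  C=21  D=14  E=10
Turnaround (C−A): A=9  B=2  C=17  D=8  E=1
Waiting = turnaround − burst: A=2, B=0, C=10, D=4, E=0
Total waiting = 2 + 0 + 10 + 4 + 0 = 16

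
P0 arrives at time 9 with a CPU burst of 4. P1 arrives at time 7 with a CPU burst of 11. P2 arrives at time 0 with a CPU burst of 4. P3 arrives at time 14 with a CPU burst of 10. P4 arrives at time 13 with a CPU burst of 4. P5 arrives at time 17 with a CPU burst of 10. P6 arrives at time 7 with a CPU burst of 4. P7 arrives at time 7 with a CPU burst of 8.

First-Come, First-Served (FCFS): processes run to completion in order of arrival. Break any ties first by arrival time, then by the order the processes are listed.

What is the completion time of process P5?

58

Timeline: | P2 0-4 | idle 4-7 | P1 7-18 | P6 18-22 | P7 22-30 | P0 30-34 | P4 34-38 | P3 38-48 | P5 48-58 |
Completion: P0=34  P1=18  P2=4  P3=48  P4=38  P5=58  P6=22  P7=30
Turnaround (C−A): P0=25  P1=11  P2=4  P3=34  P4=25  P5=41  P6=15  P7=23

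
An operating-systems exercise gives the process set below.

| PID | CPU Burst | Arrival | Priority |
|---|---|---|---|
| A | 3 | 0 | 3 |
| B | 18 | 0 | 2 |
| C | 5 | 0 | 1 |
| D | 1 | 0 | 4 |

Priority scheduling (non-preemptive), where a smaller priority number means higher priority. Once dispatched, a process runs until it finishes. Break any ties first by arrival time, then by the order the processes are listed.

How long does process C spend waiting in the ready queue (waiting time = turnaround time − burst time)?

0

Gantt: | C 0-5 | B 5-23 | A 23-26 | D 26-27 |
Completion: A=26  B=23  C=5  D=27
Turnaround (C−A): A=26  B=23  C=5  D=27
Waiting(C) = turnaround − burst = 5 − 5 = 0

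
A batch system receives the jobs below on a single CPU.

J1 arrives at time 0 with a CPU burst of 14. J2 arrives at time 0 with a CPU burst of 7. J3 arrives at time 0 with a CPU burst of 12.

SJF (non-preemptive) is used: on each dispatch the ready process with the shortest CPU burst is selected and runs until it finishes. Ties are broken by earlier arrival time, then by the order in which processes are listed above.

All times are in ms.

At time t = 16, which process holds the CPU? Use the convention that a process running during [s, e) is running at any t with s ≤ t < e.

J3

Gantt: | J2 0-7 | J3 7-19 | J1 19-33 |
Completion: J1=33  J2=7  J3=19
Turnaround (C−A): J1=33  J2=7  J3=19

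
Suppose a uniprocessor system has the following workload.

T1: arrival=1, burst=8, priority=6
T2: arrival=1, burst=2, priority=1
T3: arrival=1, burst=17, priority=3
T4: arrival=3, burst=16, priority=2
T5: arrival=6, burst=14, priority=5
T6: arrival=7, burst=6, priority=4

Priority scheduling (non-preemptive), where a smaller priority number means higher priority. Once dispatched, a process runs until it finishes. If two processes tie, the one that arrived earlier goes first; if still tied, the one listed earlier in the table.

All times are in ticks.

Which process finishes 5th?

Timeline: | idle 0-1 | T2 1-3 | T4 3-19 | T3 19-36 | T6 36-42 | T5 42-56 | T1 56-64 |
Completion: T1=64  T2=3  T3=36  T4=19  T5=56  T6=42
Turnaround (C−A): T1=63  T2=2  T3=35  T4=16  T5=50  T6=35
Finish order: T2 → T4 → T3 → T6 → T5 → T1

T5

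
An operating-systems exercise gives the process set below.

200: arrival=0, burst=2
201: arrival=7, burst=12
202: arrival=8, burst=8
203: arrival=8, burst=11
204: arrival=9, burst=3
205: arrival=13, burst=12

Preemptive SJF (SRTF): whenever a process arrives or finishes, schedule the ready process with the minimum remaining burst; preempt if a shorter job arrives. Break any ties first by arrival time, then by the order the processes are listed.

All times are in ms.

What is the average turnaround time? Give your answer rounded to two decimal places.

Timeline: | 200 0-2 | idle 2-7 | 201 7-8 | 202 8-9 | 204 9-12 | 202 12-19 | 201 19-30 | 203 30-41 | 205 41-53 |
Completion: 200=2  201=30  202=19  203=41  204=12  205=53
Turnaround (C−A): 200=2  201=23  202=11  203=33  204=3  205=40
Turnaround times: 200=2, 201=23, 202=11, 203=33, 204=3, 205=40
Average turnaround = (2+23+11+33+3+40) / 6 = 112/6 = 18.67

18.67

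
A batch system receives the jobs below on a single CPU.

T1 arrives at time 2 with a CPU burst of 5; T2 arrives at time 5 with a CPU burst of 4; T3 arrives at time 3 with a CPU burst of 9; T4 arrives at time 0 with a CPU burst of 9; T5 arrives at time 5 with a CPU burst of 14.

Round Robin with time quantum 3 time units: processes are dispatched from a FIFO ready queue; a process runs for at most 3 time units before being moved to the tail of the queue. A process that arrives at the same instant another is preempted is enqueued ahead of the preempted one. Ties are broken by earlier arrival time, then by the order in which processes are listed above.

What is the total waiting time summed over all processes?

Gantt: | T4 0-3 | T1 3-6 | T3 6-9 | T4 9-12 | T2 12-15 | T5 15-18 | T1 18-20 | T3 20-23 | T4 23-26 | T2 26-27 | T5 27-30 | T3 30-33 | T5 33-41 |
Completion: T1=20  T2=27  T3=33  T4=26  T5=41
Turnaround (C−A): T1=18  T2=22  T3=30  T4=26  T5=36
Waiting = turnaround − burst: T1=13, T2=18, T3=21, T4=17, T5=22
Total waiting = 13 + 18 + 21 + 17 + 22 = 91

91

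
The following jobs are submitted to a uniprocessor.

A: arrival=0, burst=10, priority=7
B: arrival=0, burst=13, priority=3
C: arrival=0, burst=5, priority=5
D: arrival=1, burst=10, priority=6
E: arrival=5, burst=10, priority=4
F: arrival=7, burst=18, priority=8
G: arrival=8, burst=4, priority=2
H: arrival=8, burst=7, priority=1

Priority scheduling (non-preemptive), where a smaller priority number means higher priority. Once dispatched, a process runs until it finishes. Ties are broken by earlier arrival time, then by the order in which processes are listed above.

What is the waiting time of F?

52

Gantt: | B 0-13 | H 13-20 | G 20-24 | E 24-34 | C 34-39 | D 39-49 | A 49-59 | F 59-77 |
Completion: A=59  B=13  C=39  D=49  E=34  F=77  G=24  H=20
Waiting(F) = turnaround − burst = 70 − 18 = 52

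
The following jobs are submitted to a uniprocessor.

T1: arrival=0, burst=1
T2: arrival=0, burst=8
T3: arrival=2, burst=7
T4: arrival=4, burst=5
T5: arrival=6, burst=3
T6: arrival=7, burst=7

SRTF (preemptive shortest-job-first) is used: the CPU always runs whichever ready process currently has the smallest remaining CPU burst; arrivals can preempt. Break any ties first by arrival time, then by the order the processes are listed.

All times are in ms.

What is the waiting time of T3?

Timeline: | T1 0-1 | T2 1-9 | T5 9-12 | T4 12-17 | T3 17-24 | T6 24-31 |
Completion: T1=1  T2=9  T3=24  T4=17  T5=12  T6=31
Turnaround (C−A): T1=1  T2=9  T3=22  T4=13  T5=6  T6=24
Waiting(T3) = turnaround − burst = 22 − 7 = 15

15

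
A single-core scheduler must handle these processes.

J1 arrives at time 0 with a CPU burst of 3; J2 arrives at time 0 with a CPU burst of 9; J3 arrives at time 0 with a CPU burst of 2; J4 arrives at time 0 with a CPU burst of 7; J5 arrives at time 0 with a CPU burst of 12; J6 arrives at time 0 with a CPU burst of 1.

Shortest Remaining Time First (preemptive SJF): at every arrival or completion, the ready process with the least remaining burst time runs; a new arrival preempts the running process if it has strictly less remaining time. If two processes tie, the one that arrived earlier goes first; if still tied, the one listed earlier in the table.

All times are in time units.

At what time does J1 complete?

Schedule: | J6 0-1 | J3 1-3 | J1 3-6 | J4 6-13 | J2 13-22 | J5 22-34 |
Completion: J1=6  J2=22  J3=3  J4=13  J5=34  J6=1

6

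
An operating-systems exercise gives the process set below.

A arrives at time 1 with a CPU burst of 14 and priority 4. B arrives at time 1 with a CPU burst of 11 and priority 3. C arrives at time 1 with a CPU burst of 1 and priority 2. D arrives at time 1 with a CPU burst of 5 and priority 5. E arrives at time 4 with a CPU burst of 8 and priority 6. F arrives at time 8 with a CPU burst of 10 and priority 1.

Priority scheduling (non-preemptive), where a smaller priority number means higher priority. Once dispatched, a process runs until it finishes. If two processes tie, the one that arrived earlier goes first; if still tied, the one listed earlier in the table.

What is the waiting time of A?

Schedule: | idle 0-1 | C 1-2 | B 2-13 | F 13-23 | A 23-37 | D 37-42 | E 42-50 |
Completion: A=37  B=13  C=2  D=42  E=50  F=23
Waiting(A) = turnaround − burst = 36 − 14 = 22

22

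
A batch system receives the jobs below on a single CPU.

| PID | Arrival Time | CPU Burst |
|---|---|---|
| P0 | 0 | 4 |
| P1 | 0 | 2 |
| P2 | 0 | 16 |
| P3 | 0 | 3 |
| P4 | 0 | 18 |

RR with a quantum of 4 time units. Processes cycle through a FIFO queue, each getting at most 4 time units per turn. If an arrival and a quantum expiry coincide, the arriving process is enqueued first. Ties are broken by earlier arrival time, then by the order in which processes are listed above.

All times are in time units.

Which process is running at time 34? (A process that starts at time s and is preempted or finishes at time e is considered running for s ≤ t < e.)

P2

Schedule: | P0 0-4 | P1 4-6 | P2 6-10 | P3 10-13 | P4 13-17 | P2 17-21 | P4 21-25 | P2 25-29 | P4 29-33 | P2 33-37 | P4 37-43 |
Completion: P0=4  P1=6  P2=37  P3=13  P4=43
Turnaround (C−A): P0=4  P1=6  P2=37  P3=13  P4=43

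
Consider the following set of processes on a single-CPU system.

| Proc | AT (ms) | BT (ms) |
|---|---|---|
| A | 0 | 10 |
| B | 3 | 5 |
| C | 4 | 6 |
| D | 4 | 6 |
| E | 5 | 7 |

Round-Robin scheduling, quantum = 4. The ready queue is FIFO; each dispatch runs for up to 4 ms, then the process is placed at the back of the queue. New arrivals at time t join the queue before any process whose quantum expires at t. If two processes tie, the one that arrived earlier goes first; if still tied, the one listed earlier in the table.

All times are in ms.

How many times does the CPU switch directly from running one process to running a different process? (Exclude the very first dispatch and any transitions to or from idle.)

Gantt: | A 0-4 | B 4-8 | C 8-12 | D 12-16 | A 16-20 | E 20-24 | B 24-25 | C 25-27 | D 27-29 | A 29-31 | E 31-34 |
Completion: A=31  B=25  C=27  D=29  E=34
Turnaround (C−A): A=31  B=22  C=23  D=25  E=29

10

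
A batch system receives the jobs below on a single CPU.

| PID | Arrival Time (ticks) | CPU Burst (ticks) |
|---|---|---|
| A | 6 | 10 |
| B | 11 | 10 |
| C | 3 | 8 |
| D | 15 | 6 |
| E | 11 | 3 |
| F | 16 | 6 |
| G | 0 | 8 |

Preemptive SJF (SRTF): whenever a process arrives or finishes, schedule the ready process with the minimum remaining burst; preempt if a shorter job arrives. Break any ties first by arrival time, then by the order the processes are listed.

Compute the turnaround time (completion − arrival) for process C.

16

Schedule: | G 0-8 | C 8-11 | E 11-14 | C 14-19 | D 19-25 | F 25-31 | A 31-41 | B 41-51 |
Completion: A=41  B=51  C=19  D=25  E=14  F=31  G=8
Turnaround (C−A): A=35  B=40  C=16  D=10  E=3  F=15  G=8
Turnaround(C) = completion − arrival = 19 − 3 = 16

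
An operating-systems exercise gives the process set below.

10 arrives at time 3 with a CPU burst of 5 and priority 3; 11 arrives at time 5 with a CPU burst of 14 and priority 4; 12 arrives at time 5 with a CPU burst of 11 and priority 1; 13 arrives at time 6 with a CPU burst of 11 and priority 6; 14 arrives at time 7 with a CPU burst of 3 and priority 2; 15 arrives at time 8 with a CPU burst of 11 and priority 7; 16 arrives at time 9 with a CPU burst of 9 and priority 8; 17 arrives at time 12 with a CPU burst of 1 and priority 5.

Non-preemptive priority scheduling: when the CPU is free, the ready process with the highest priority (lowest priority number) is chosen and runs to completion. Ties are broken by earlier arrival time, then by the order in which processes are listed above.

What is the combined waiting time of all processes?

177

Schedule: | idle 0-3 | 10 3-8 | 12 8-19 | 14 19-22 | 11 22-36 | 17 36-37 | 13 37-48 | 15 48-59 | 16 59-68 |
Completion: 10=8  11=36  12=19  13=48  14=22  15=59  16=68  17=37
Waiting = turnaround − burst: 10=0, 11=17, 12=3, 13=31, 14=12, 15=40, 16=50, 17=24
Total waiting = 0 + 17 + 3 + 31 + 12 + 40 + 50 + 24 = 177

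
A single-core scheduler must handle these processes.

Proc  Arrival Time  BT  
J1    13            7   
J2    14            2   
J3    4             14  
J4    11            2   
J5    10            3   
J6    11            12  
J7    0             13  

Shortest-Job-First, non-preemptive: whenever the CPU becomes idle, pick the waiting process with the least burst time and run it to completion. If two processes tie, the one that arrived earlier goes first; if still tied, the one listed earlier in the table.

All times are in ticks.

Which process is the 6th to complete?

Timeline: | J7 0-13 | J4 13-15 | J2 15-17 | J5 17-20 | J1 20-27 | J6 27-39 | J3 39-53 |
Completion: J1=27  J2=17  J3=53  J4=15  J5=20  J6=39  J7=13
Finish order: J7 → J4 → J2 → J5 → J1 → J6 → J3

J6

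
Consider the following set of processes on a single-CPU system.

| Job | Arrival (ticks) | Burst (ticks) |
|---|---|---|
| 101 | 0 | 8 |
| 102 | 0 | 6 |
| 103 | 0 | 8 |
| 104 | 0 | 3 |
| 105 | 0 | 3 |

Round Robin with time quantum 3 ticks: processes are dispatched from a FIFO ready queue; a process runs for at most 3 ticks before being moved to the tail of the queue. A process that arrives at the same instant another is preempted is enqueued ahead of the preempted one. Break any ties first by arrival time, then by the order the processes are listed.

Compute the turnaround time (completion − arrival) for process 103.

28

Timeline: | 101 0-3 | 102 3-6 | 103 6-9 | 104 9-12 | 105 12-15 | 101 15-18 | 102 18-21 | 103 21-24 | 101 24-26 | 103 26-28 |
Completion: 101=26  102=21  103=28  104=12  105=15
Turnaround(103) = completion − arrival = 28 − 0 = 28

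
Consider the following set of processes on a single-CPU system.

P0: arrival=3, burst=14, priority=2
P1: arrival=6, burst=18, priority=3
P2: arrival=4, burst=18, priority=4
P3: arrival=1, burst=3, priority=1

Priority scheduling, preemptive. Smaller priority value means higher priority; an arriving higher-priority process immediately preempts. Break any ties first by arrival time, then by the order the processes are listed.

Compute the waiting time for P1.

12

Timeline: | idle 0-1 | P3 1-4 | P0 4-18 | P1 18-36 | P2 36-54 |
Completion: P0=18  P1=36  P2=54  P3=4
Turnaround (C−A): P0=15  P1=30  P2=50  P3=3
Waiting(P1) = turnaround − burst = 30 − 18 = 12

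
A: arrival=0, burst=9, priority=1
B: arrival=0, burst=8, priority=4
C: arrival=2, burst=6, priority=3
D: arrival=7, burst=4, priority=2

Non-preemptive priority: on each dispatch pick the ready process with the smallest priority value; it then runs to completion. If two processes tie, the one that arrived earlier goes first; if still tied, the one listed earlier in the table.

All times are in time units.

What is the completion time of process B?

Gantt: | A 0-9 | D 9-13 | C 13-19 | B 19-27 |
Completion: A=9  B=27  C=19  D=13
Turnaround (C−A): A=9  B=27  C=17  D=6

27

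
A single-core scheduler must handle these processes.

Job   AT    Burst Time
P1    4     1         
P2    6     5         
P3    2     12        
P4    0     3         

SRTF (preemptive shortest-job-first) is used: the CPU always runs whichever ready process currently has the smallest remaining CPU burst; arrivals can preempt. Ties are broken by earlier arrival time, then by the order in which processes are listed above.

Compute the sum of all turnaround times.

28

Gantt: | P4 0-3 | P3 3-4 | P1 4-5 | P3 5-6 | P2 6-11 | P3 11-21 |
Completion: P1=5  P2=11  P3=21  P4=3
Turnaround = completion − arrival: P1=1, P2=5, P3=19, P4=3
Total turnaround = 1 + 5 + 19 + 3 = 28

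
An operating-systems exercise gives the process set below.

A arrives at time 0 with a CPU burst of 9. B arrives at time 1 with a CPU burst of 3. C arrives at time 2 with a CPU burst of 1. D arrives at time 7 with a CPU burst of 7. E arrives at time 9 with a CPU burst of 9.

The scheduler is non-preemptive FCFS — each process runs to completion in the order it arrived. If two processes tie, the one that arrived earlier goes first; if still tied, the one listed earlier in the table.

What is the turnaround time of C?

Gantt: | A 0-9 | B 9-12 | C 12-13 | D 13-20 | E 20-29 |
Completion: A=9  B=12  C=13  D=20  E=29
Turnaround(C) = completion − arrival = 13 − 2 = 11

11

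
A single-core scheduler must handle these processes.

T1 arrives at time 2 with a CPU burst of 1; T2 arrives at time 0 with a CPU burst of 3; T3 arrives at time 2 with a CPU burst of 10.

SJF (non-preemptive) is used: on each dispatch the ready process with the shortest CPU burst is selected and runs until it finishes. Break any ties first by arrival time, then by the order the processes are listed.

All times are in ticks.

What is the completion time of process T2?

3

Gantt: | T2 0-3 | T1 3-4 | T3 4-14 |
Completion: T1=4  T2=3  T3=14
Turnaround (C−A): T1=2  T2=3  T3=12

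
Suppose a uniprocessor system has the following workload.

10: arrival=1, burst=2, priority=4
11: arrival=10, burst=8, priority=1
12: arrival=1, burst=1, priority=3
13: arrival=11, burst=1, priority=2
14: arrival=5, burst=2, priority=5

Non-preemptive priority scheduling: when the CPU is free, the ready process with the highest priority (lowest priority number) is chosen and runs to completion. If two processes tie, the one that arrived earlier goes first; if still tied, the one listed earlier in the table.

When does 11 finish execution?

Schedule: | idle 0-1 | 12 1-2 | 10 2-4 | idle 4-5 | 14 5-7 | idle 7-10 | 11 10-18 | 13 18-19 |
Completion: 10=4  11=18  12=2  13=19  14=7

18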